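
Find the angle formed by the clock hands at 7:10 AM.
Hour hand position: 7 x 30 + 10 x 0.5 = 215 degrees
Minute hand position: 10 x 6 = 60 degrees
Difference: |215 - 60| = 155 degrees
The angle between the hands is 155 degrees

Final answer: 155 degrees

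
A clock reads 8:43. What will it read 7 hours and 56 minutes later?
Starting time: 8:43
Adding 56 minutes to 43 minutes: 43 + 56 = 99 minutes = 1 hour and 39 minutes
Adding 7 hours: 8 + 7 + 1 (carry) = 16 - 12 = 4
Final time: 4:39

Final answer: 4:39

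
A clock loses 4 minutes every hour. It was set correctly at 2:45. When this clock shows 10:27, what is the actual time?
For every 60 true minutes, the faulty clock advances 56 minutes, so 1 faulty-clock minute corresponds to 60/56 true minutes.
From 2:45 to 10:27 on the faulty dial is 462 minutes.
True elapsed: 462 x 60/56 = 495 minutes = 8 hours and 15 minutes.
True time: 2:45 + 8 hours and 15 minutes = 11:00.

Final answer: 11:00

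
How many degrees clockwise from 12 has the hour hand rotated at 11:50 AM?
The hour hand moves 30 degrees per hour and 0.5 degrees per minute.
At 11:50: (11) x 30 + 50 x 0.5 = 330 + 25 = 355 degrees

Final answer: 355 degrees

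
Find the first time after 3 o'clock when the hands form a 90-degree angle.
At t minutes past 3:00, the hour hand is at 30 x 3 + 0.5t degrees and the minute hand is at 6t degrees.
The smaller angle between them is 90 degrees when |30H - 5.5t| = 90 or |30H - 5.5t| = 270.
With H = 3, solve 30 x 3 - 5.5t = +/- target for each target:
  t = (30 x 3 - 90) / 5.5 = 0 (outside (0, 60))
  t = (30 x 3 + 90) / 5.5 = 32.73
  t = (30 x 3 - 270) / 5.5 = -32.73 (outside (0, 60))
  t = (30 x 3 + 270) / 5.5 = 65.45 (outside (0, 60))
Valid solutions in (0, 60): {32.73} minutes.
First occurrence: t = 32.73 minutes.
The hands are at right angles at 32.73 minutes past 3:00.

Final answer: 32.73 minutes past 3:00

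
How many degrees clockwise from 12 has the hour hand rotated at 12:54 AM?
The hour hand moves 30 degrees per hour and 0.5 degrees per minute.
At 12:54: (0) x 30 + 54 x 0.5 = 0 + 27 = 27 degrees

Final answer: 27 degrees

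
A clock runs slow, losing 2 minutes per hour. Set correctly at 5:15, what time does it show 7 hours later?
For every 60 true minutes, the faulty clock advances 60 - 2 = 58 minutes.
True elapsed: 7 hours = 420 minutes.
Faulty clock advances: 420 x 58/60 = 406 minutes (drift: 14 minutes behind).
Shown time: 5:15 + 406 minutes = 12:01.

Final answer: 12:01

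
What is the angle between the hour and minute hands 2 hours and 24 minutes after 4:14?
First find the time 2 hours and 24 minutes after 4:14.
Total minutes: 4 x 60 + 14 + 2 x 60 + 24 = 398.
398 mod 720 = 398 minutes = 6:38.
Now compute the angle at 6:38:
Hour hand: 6 x 30 + 38 x 0.5 = 199 degrees
Minute hand: 38 x 6 = 228 degrees
Difference: |199 - 228| = 29 degrees
The angle is 29 degrees

Final answer: 29 degrees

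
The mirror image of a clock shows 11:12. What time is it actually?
Reflection across the vertical (12-6) axis maps a hand at angle A degrees to (360 - A) degrees, which sends a reading of T minutes past 12:00 to (720 - T) minutes past 12:00.
Mirror reads 11:12 = 672 minutes past 12:00.
Actual time: (720 - 672) mod 720 = 48 minutes = 12:48.

Final answer: 12:48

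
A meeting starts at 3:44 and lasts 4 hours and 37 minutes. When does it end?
Starting time: 3:44
Adding 37 minutes to 44 minutes: 44 + 37 = 81 minutes = 1 hour and 21 minutes
Adding 4 hours: 3 + 4 + 1 (carry) = 8
Final time: 8:21

Final answer: 8:21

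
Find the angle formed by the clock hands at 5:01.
Hour hand position: 5 x 30 + 1 x 0.5 = 150.5 degrees
Minute hand position: 1 x 6 = 6 degrees
Difference: |150.5 - 6| = 144.5 degrees
The angle between the hands is 144.5 degrees

Final answer: 144.5 degrees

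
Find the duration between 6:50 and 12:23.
From 6:50 to 12:23:
(12 x 60 + 23) - (6 x 60 + 50) = 743 - 410 = 333 minutes
= 5 hours and 33 minutes

Final answer: 5 hours and 33 minutes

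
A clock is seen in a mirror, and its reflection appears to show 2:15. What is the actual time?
Reflection across the vertical (12-6) axis maps a hand at angle A degrees to (360 - A) degrees, which sends a reading of T minutes past 12:00 to (720 - T) minutes past 12:00.
Mirror reads 2:15 = 135 minutes past 12:00.
Actual time: (720 - 135) mod 720 = 585 minutes = 9:45.

Final answer: 9:45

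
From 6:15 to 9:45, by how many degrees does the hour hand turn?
The hour hand moves 0.5 degrees per minute.
Time elapsed: 9:45 - 6:15 = 210 minutes
Angular displacement: 210 x 0.5 = 105 degrees

Final answer: 105 degrees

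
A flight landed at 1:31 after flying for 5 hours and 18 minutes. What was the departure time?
Starting time: 1:31 = 91 total minutes past 12:00
Subtracting: 5 hours and 18 minutes = 318 minutes
91 - 318 = -227 (negative, add 12 hours = 720) = 493 minutes
= 8 hours and 13 minutes past 12:00 = 8:13

Final answer: 8:13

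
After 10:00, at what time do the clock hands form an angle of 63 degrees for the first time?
At t minutes past 10:00, the hour hand is at 30 x 10 + 0.5t degrees and the minute hand is at 6t degrees.
The smaller angle between them is 63 degrees when |30H - 5.5t| = 63 or |30H - 5.5t| = 297.
With H = 10, solve 30 x 10 - 5.5t = +/- target for each target:
  t = (30 x 10 - 63) / 5.5 = 43.09
  t = (30 x 10 + 63) / 5.5 = 66 (outside (0, 60))
  t = (30 x 10 - 297) / 5.5 = 0.55
  t = (30 x 10 + 297) / 5.5 = 108.55 (outside (0, 60))
Valid solutions in (0, 60): {0.55, 43.09} minutes.
The first occurrence is t = 0.55 minutes.
The hands form a 63-degree angle at 0.55 minutes past 10:00.

Final answer: 0.55 minutes past 10:00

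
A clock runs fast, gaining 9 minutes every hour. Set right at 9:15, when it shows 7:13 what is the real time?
For every 60 true minutes, the faulty clock advances 69 minutes, so 1 faulty-clock minute corresponds to 60/69 true minutes.
From 9:15 to 7:13 on the faulty dial is 598 minutes.
True elapsed: 598 x 60/69 = 520 minutes = 8 hours and 40 minutes.
True time: 9:15 + 8 hours and 40 minutes = 5:55.

Final answer: 5:55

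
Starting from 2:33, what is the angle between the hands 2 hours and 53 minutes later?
First find the time 2 hours and 53 minutes after 2:33.
Total minutes: 2 x 60 + 33 + 2 x 60 + 53 = 326.
326 mod 720 = 326 minutes = 5:26.
Now compute the angle at 5:26:
Hour hand: 5 x 30 + 26 x 0.5 = 163 degrees
Minute hand: 26 x 6 = 156 degrees
Difference: |163 - 156| = 7 degrees
The angle is 7 degrees

Final answer: 7 degrees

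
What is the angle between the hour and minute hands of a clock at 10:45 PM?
Hour hand position: 10 x 30 + 45 x 0.5 = 322.5 degrees
Minute hand position: 45 x 6 = 270 degrees
Difference: |322.5 - 270| = 52.5 degrees
The angle between the hands is 52.5 degrees

Final answer: 52.5 degrees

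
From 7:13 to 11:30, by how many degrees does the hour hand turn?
The hour hand moves 0.5 degrees per minute.
Time elapsed: 11:30 - 7:13 = 257 minutes
Angular displacement: 257 x 0.5 = 128.5 degrees

Final answer: 128.5 degrees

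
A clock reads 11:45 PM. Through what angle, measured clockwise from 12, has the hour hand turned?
The hour hand moves 30 degrees per hour and 0.5 degrees per minute.
At 11:45: (11) x 30 + 45 x 0.5 = 330 + 22.5 = 352.5 degrees

Final answer: 352.5 degrees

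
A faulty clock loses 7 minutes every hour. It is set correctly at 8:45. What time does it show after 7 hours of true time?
For every 60 true minutes, the faulty clock advances 60 - 7 = 53 minutes.
True elapsed: 7 hours = 420 minutes.
Faulty clock advances: 420 x 53/60 = 371 minutes (drift: 49 minutes behind).
Shown time: 8:45 + 371 minutes = 2:56.

Final answer: 2:56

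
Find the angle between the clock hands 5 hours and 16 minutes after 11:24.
First find the time 5 hours and 16 minutes after 11:24.
Total minutes: 11 x 60 + 24 + 5 x 60 + 16 = 1000.
1000 mod 720 = 280 minutes = 4:40.
Now compute the angle at 4:40:
Hour hand: 4 x 30 + 40 x 0.5 = 140 degrees
Minute hand: 40 x 6 = 240 degrees
Difference: |140 - 240| = 100 degrees
The angle is 100 degrees

Final answer: 100 degrees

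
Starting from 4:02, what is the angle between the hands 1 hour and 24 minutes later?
First find the time 1 hour and 24 minutes after 4:02.
Total minutes: 4 x 60 + 2 + 1 x 60 + 24 = 326.
326 mod 720 = 326 minutes = 5:26.
Now compute the angle at 5:26:
Hour hand: 5 x 30 + 26 x 0.5 = 163 degrees
Minute hand: 26 x 6 = 156 degrees
Difference: |163 - 156| = 7 degrees
The angle is 7 degrees

Final answer: 7 degrees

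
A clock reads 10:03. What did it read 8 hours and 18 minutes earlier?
Starting time: 10:03 = 603 total minutes past 12:00
Subtracting: 8 hours and 18 minutes = 498 minutes
603 - 498 = 105 minutes
= 1 hour and 45 minutes past 12:00 = 1:45

Final answer: 1:45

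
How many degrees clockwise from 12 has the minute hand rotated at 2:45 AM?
The minute hand moves 6 degrees per minute.
At 2:45: 45 x 6 = 270 degrees

Final answer: 270 degrees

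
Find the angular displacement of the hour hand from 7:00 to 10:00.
The hour hand moves 0.5 degrees per minute.
Time elapsed: 10:00 - 7:00 = 180 minutes
Angular displacement: 180 x 0.5 = 90 degrees

Final answer: 90 degrees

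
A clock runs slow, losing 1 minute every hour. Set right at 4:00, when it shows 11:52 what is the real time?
For every 60 true minutes, the faulty clock advances 59 minutes, so 1 faulty-clock minute corresponds to 60/59 true minutes.
From 4:00 to 11:52 on the faulty dial is 472 minutes.
True elapsed: 472 x 60/59 = 480 minutes = 8 hours.
True time: 4:00 + 8 hours = 12:00.

Final answer: 12:00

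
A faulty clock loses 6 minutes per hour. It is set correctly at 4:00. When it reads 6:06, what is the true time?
For every 60 true minutes, the faulty clock advances 54 minutes, so 1 faulty-clock minute corresponds to 60/54 true minutes.
From 4:00 to 6:06 on the faulty dial is 126 minutes.
True elapsed: 126 x 60/54 = 140 minutes = 2 hours and 20 minutes.
True time: 4:00 + 2 hours and 20 minutes = 6:20.

Final answer: 6:20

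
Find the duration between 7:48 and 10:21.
From 7:48 to 10:21:
(10 x 60 + 21) - (7 x 60 + 48) = 621 - 468 = 153 minutes
= 2 hours and 33 minutes

Final answer: 2 hours and 33 minutes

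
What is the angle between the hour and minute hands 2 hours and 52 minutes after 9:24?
First find the time 2 hours and 52 minutes after 9:24.
Total minutes: 9 x 60 + 24 + 2 x 60 + 52 = 736.
736 mod 720 = 16 minutes = 12:16.
Now compute the angle at 12:16:
Hour hand: 0 x 30 + 16 x 0.5 = 8 degrees
Minute hand: 16 x 6 = 96 degrees
Difference: |8 - 96| = 88 degrees
The angle is 88 degrees

Final answer: 88 degrees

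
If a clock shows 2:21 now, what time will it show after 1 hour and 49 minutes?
Starting time: 2:21
Adding 49 minutes to 21 minutes: 21 + 49 = 70 minutes = 1 hour and 10 minutes
Adding 1 hour: 2 + 1 + 1 (carry) = 4
Final time: 4:10

Final answer: 4:10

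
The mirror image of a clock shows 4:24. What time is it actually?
Reflection across the vertical (12-6) axis maps a hand at angle A degrees to (360 - A) degrees, which sends a reading of T minutes past 12:00 to (720 - T) minutes past 12:00.
Mirror reads 4:24 = 264 minutes past 12:00.
Actual time: (720 - 264) mod 720 = 456 minutes = 7:36.

Final answer: 7:36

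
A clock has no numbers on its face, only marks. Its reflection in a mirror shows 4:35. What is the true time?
Reflection across the vertical (12-6) axis maps a hand at angle A degrees to (360 - A) degrees, which sends a reading of T minutes past 12:00 to (720 - T) minutes past 12:00.
Mirror reads 4:35 = 275 minutes past 12:00.
Actual time: (720 - 275) mod 720 = 445 minutes = 7:25.

Final answer: 7:25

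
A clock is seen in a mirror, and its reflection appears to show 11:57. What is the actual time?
Reflection across the vertical (12-6) axis maps a hand at angle A degrees to (360 - A) degrees, which sends a reading of T minutes past 12:00 to (720 - T) minutes past 12:00.
Mirror reads 11:57 = 717 minutes past 12:00.
Actual time: (720 - 717) mod 720 = 3 minutes = 12:03.

Final answer: 12:03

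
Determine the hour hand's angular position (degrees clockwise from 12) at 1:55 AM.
The hour hand moves 30 degrees per hour and 0.5 degrees per minute.
At 1:55: (1) x 30 + 55 x 0.5 = 30 + 27.5 = 57.5 degrees

Final answer: 57.5 degrees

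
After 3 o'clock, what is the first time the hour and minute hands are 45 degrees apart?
At t minutes past 3:00, the hour hand is at 30 x 3 + 0.5t degrees and the minute hand is at 6t degrees.
The smaller angle between them is 45 degrees when |30H - 5.5t| = 45 or |30H - 5.5t| = 315.
With H = 3, solve 30 x 3 - 5.5t = +/- target for each target:
  t = (30 x 3 - 45) / 5.5 = 8.18
  t = (30 x 3 + 45) / 5.5 = 24.55
  t = (30 x 3 - 315) / 5.5 = -40.91 (outside (0, 60))
  t = (30 x 3 + 315) / 5.5 = 73.64 (outside (0, 60))
Valid solutions in (0, 60): {8.18, 24.55} minutes.
The first occurrence is t = 8.18 minutes.
The hands form a 45-degree angle at 8.18 minutes past 3:00.

Final answer: 8.18 minutes past 3:00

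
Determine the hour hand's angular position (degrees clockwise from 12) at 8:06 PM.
The hour hand moves 30 degrees per hour and 0.5 degrees per minute.
At 8:06: (8) x 30 + 6 x 0.5 = 240 + 3 = 243 degrees

Final answer: 243 degrees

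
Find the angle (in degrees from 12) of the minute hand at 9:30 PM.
The minute hand moves 6 degrees per minute.
At 9:30: 30 x 6 = 180 degrees

Final answer: 180 degrees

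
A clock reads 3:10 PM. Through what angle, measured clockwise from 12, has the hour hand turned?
The hour hand moves 30 degrees per hour and 0.5 degrees per minute.
At 3:10: (3) x 30 + 10 x 0.5 = 90 + 5 = 95 degrees

Final answer: 95 degrees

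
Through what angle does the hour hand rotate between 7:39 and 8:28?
The hour hand moves 0.5 degrees per minute.
Time elapsed: 8:28 - 7:39 = 49 minutes
Angular displacement: 49 x 0.5 = 24.5 degrees

Final answer: 24.5 degrees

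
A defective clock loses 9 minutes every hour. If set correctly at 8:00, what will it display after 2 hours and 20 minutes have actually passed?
For every 60 true minutes, the faulty clock advances 60 - 9 = 51 minutes.
True elapsed: 2 hours and 20 minutes = 140 minutes.
Faulty clock advances: 140 x 51/60 = 119 minutes (drift: 21 minutes behind).
Shown time: 8:00 + 119 minutes = 9:59.

Final answer: 9:59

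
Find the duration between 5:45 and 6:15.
From 5:45 to 6:15:
(6 x 60 + 15) - (5 x 60 + 45) = 375 - 345 = 30 minutes
= 30 minutes

Final answer: 30 minutes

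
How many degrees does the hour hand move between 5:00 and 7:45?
The hour hand moves 0.5 degrees per minute.
Time elapsed: 7:45 - 5:00 = 165 minutes
Angular displacement: 165 x 0.5 = 82.5 degrees

Final answer: 82.5 degrees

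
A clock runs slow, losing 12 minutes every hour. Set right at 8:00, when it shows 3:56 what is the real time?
For every 60 true minutes, the faulty clock advances 48 minutes, so 1 faulty-clock minute corresponds to 60/48 true minutes.
From 8:00 to 3:56 on the faulty dial is 476 minutes.
True elapsed: 476 x 60/48 = 595 minutes = 9 hours and 55 minutes.
True time: 8:00 + 9 hours and 55 minutes = 5:55.

Final answer: 5:55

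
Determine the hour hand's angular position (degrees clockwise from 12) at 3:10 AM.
The hour hand moves 30 degrees per hour and 0.5 degrees per minute.
At 3:10: (3) x 30 + 10 x 0.5 = 90 + 5 = 95 degrees

Final answer: 95 degrees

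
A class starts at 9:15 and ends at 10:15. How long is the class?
From 9:15 to 10:15:
(10 x 60 + 15) - (9 x 60 + 15) = 615 - 555 = 60 minutes
= 1 hour

Final answer: 1 hour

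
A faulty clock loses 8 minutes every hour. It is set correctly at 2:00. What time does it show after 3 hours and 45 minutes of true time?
For every 60 true minutes, the faulty clock advances 60 - 8 = 52 minutes.
True elapsed: 3 hours and 45 minutes = 225 minutes.
Faulty clock advances: 225 x 52/60 = 195 minutes (drift: 30 minutes behind).
Shown time: 2:00 + 195 minutes = 5:15.

Final answer: 5:15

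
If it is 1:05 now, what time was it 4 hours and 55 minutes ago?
Starting time: 1:05 = 65 total minutes past 12:00
Subtracting: 4 hours and 55 minutes = 295 minutes
65 - 295 = -230 (negative, add 12 hours = 720) = 490 minutes
= 8 hours and 10 minutes past 12:00 = 8:10

Final answer: 8:10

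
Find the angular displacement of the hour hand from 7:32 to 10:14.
The hour hand moves 0.5 degrees per minute.
Time elapsed: 10:14 - 7:32 = 162 minutes
Angular displacement: 162 x 0.5 = 81 degrees

Final answer: 81 degrees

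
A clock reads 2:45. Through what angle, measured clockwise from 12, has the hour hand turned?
The hour hand moves 30 degrees per hour and 0.5 degrees per minute.
At 2:45: (2) x 30 + 45 x 0.5 = 60 + 22.5 = 82.5 degrees

Final answer: 82.5 degrees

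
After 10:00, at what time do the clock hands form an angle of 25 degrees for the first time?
At t minutes past 10:00, the hour hand is at 30 x 10 + 0.5t degrees and the minute hand is at 6t degrees.
The smaller angle between them is 25 degrees when |30H - 5.5t| = 25 or |30H - 5.5t| = 335.
With H = 10, solve 30 x 10 - 5.5t = +/- target for each target:
  t = (30 x 10 - 25) / 5.5 = 50
  t = (30 x 10 + 25) / 5.5 = 59.09
  t = (30 x 10 - 335) / 5.5 = -6.36 (outside (0, 60))
  t = (30 x 10 + 335) / 5.5 = 115.45 (outside (0, 60))
Valid solutions in (0, 60): {50, 59.09} minutes.
The first occurrence is t = 50 minutes.
The hands form a 25-degree angle at 50 minutes past 10:00.

Final answer: 50 minutes past 10:00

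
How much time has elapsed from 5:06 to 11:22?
From 5:06 to 11:22:
(11 x 60 + 22) - (5 x 60 + 6) = 682 - 306 = 376 minutes
= 6 hours and 16 minutes

Final answer: 6 hours and 16 minutes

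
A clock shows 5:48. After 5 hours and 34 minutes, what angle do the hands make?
First find the time 5 hours and 34 minutes after 5:48.
Total minutes: 5 x 60 + 48 + 5 x 60 + 34 = 682.
682 mod 720 = 682 minutes = 11:22.
Now compute the angle at 11:22:
Hour hand: 11 x 30 + 22 x 0.5 = 341 degrees
Minute hand: 22 x 6 = 132 degrees
Difference: |341 - 132| = 209 degrees
Smaller angle: 360 - 209 = 151 degrees

Final answer: 151 degrees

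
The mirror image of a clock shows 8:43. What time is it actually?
Reflection across the vertical (12-6) axis maps a hand at angle A degrees to (360 - A) degrees, which sends a reading of T minutes past 12:00 to (720 - T) minutes past 12:00.
Mirror reads 8:43 = 523 minutes past 12:00.
Actual time: (720 - 523) mod 720 = 197 minutes = 3:17.

Final answer: 3:17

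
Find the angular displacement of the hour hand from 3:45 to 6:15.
The hour hand moves 0.5 degrees per minute.
Time elapsed: 6:15 - 3:45 = 150 minutes
Angular displacement: 150 x 0.5 = 75 degrees

Final answer: 75 degrees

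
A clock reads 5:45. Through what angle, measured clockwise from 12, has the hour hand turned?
The hour hand moves 30 degrees per hour and 0.5 degrees per minute.
At 5:45: (5) x 30 + 45 x 0.5 = 150 + 22.5 = 172.5 degrees

Final answer: 172.5 degrees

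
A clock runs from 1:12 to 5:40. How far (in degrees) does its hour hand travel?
The hour hand moves 0.5 degrees per minute.
Time elapsed: 5:40 - 1:12 = 268 minutes
Angular displacement: 268 x 0.5 = 134 degrees

Final answer: 134 degrees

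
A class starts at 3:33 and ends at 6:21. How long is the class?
From 3:33 to 6:21:
(6 x 60 + 21) - (3 x 60 + 33) = 381 - 213 = 168 minutes
= 2 hours and 48 minutes

Final answer: 2 hours and 48 minutes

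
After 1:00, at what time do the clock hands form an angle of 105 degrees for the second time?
At t minutes past 1:00, the hour hand is at 30 x 1 + 0.5t degrees and the minute hand is at 6t degrees.
The smaller angle between them is 105 degrees when |30H - 5.5t| = 105 or |30H - 5.5t| = 255.
With H = 1, solve 30 x 1 - 5.5t = +/- target for each target:
  t = (30 x 1 - 105) / 5.5 = -13.64 (outside (0, 60))
  t = (30 x 1 + 105) / 5.5 = 24.55
  t = (30 x 1 - 255) / 5.5 = -40.91 (outside (0, 60))
  t = (30 x 1 + 255) / 5.5 = 51.82
Valid solutions in (0, 60): {24.55, 51.82} minutes.
The second occurrence is t = 51.82 minutes.
The hands form a 105-degree angle at 51.82 minutes past 1:00.

Final answer: 51.82 minutes past 1:00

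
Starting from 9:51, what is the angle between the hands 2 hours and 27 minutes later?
First find the time 2 hours and 27 minutes after 9:51.
Total minutes: 9 x 60 + 51 + 2 x 60 + 27 = 738.
738 mod 720 = 18 minutes = 12:18.
Now compute the angle at 12:18:
Hour hand: 0 x 30 + 18 x 0.5 = 9 degrees
Minute hand: 18 x 6 = 108 degrees
Difference: |9 - 108| = 99 degrees
The angle is 99 degrees

Final answer: 99 degrees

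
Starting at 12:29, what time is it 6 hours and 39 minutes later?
Starting time: 12:29
Adding 39 minutes to 29 minutes: 29 + 39 = 68 minutes = 1 hour and 8 minutes
Adding 6 hours: 12 + 6 + 1 (carry) = 19 - 12 = 7
Final time: 7:08

Final answer: 7:08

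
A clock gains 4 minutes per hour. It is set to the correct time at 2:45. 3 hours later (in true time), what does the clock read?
For every 60 true minutes, the faulty clock advances 60 + 4 = 64 minutes.
True elapsed: 3 hours = 180 minutes.
Faulty clock advances: 180 x 64/60 = 192 minutes (drift: 12 minutes ahead).
Shown time: 2:45 + 192 minutes = 5:57.

Final answer: 5:57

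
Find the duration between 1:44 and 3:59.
From 1:44 to 3:59:
(3 x 60 + 59) - (1 x 60 + 44) = 239 - 104 = 135 minutes
= 2 hours and 15 minutes

Final answer: 2 hours and 15 minutes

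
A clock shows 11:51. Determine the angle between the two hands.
Hour hand position: 11 x 30 + 51 x 0.5 = 355.5 degrees
Minute hand position: 51 x 6 = 306 degrees
Difference: |355.5 - 306| = 49.5 degrees
The angle between the hands is 49.5 degrees

Final answer: 49.5 degrees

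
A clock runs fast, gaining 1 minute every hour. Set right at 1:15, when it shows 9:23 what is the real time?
For every 60 true minutes, the faulty clock advances 61 minutes, so 1 faulty-clock minute corresponds to 60/61 true minutes.
From 1:15 to 9:23 on the faulty dial is 488 minutes.
True elapsed: 488 x 60/61 = 480 minutes = 8 hours.
True time: 1:15 + 8 hours = 9:15.

Final answer: 9:15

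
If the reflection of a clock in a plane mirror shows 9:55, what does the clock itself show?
Reflection across the vertical (12-6) axis maps a hand at angle A degrees to (360 - A) degrees, which sends a reading of T minutes past 12:00 to (720 - T) minutes past 12:00.
Mirror reads 9:55 = 595 minutes past 12:00.
Actual time: (720 - 595) mod 720 = 125 minutes = 2:05.

Final answer: 2:05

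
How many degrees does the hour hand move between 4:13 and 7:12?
The hour hand moves 0.5 degrees per minute.
Time elapsed: 7:12 - 4:13 = 179 minutes
Angular displacement: 179 x 0.5 = 89.5 degrees

Final answer: 89.5 degrees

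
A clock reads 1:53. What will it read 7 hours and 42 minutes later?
Starting time: 1:53
Adding 42 minutes to 53 minutes: 53 + 42 = 95 minutes = 1 hour and 35 minutes
Adding 7 hours: 1 + 7 + 1 (carry) = 9
Final time: 9:35

Final answer: 9:35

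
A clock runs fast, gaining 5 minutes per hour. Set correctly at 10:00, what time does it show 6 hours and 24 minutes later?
For every 60 true minutes, the faulty clock advances 60 + 5 = 65 minutes.
True elapsed: 6 hours and 24 minutes = 384 minutes.
Faulty clock advances: 384 x 65/60 = 416 minutes (drift: 32 minutes ahead).
Shown time: 10:00 + 416 minutes = 4:56.

Final answer: 4:56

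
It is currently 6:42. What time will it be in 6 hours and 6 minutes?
Starting time: 6:42
Adding 6 minutes to 42 minutes: 42 + 6 = 48 minutes
Adding 6 hours: 6 + 6 = 12
Final time: 12:48

Final answer: 12:48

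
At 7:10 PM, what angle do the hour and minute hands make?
Hour hand position: 7 x 30 + 10 x 0.5 = 215 degrees
Minute hand position: 10 x 6 = 60 degrees
Difference: |215 - 60| = 155 degrees
The angle between the hands is 155 degrees

Final answer: 155 degrees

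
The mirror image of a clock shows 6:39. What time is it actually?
Reflection across the vertical (12-6) axis maps a hand at angle A degrees to (360 - A) degrees, which sends a reading of T minutes past 12:00 to (720 - T) minutes past 12:00.
Mirror reads 6:39 = 399 minutes past 12:00.
Actual time: (720 - 399) mod 720 = 321 minutes = 5:21.

Final answer: 5:21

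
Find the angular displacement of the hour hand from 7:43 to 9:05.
The hour hand moves 0.5 degrees per minute.
Time elapsed: 9:05 - 7:43 = 82 minutes
Angular displacement: 82 x 0.5 = 41 degrees

Final answer: 41 degrees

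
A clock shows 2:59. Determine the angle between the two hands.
Hour hand position: 2 x 30 + 59 x 0.5 = 89.5 degrees
Minute hand position: 59 x 6 = 354 degrees
Difference: |89.5 - 354| = 264.5 degrees
Since 264.5 > 180, the smaller angle is 360 - 264.5 = 95.5 degrees

Final answer: 95.5 degrees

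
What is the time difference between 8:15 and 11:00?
From 8:15 to 11:00:
(11 x 60 + 0) - (8 x 60 + 15) = 660 - 495 = 165 minutes
= 2 hours and 45 minutes

Final answer: 2 hours and 45 minutes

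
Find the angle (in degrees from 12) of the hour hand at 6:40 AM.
The hour hand moves 30 degrees per hour and 0.5 degrees per minute.
At 6:40: (6) x 30 + 40 x 0.5 = 180 + 20 = 200 degrees

Final answer: 200 degrees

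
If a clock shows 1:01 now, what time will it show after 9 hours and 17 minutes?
Starting time: 1:01
Adding 17 minutes to 1 minute: 1 + 17 = 18 minutes
Adding 9 hours: 1 + 9 = 10
Final time: 10:18

Final answer: 10:18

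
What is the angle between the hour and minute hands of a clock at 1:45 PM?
Hour hand position: 1 x 30 + 45 x 0.5 = 52.5 degrees
Minute hand position: 45 x 6 = 270 degrees
Difference: |52.5 - 270| = 217.5 degrees
Since 217.5 > 180, the smaller angle is 360 - 217.5 = 142.5 degrees

Final answer: 142.5 degrees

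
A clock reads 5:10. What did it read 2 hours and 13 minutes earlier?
Starting time: 5:10 = 310 total minutes past 12:00
Subtracting: 2 hours and 13 minutes = 133 minutes
310 - 133 = 177 minutes
= 2 hours and 57 minutes past 12:00 = 2:57

Final answer: 2:57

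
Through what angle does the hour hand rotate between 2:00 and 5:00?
The hour hand moves 0.5 degrees per minute.
Time elapsed: 5:00 - 2:00 = 180 minutes
Angular displacement: 180 x 0.5 = 90 degrees

Final answer: 90 degrees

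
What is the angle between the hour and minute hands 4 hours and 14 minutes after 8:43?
First find the time 4 hours and 14 minutes after 8:43.
Total minutes: 8 x 60 + 43 + 4 x 60 + 14 = 777.
777 mod 720 = 57 minutes = 12:57.
Now compute the angle at 12:57:
Hour hand: 0 x 30 + 57 x 0.5 = 28.5 degrees
Minute hand: 57 x 6 = 342 degrees
Difference: |28.5 - 342| = 313.5 degrees
Smaller angle: 360 - 313.5 = 46.5 degrees

Final answer: 46.5 degrees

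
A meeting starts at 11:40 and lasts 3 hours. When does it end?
Starting time: 11:40
Adding 0 minutes to 40 minutes: 40 + 0 = 40 minutes
Adding 3 hours: 11 + 3 = 14 - 12 = 2
Final time: 2:40

Final answer: 2:40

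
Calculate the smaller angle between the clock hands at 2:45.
Hour hand position: 2 x 30 + 45 x 0.5 = 82.5 degrees
Minute hand position: 45 x 6 = 270 degrees
Difference: |82.5 - 270| = 187.5 degrees
Since 187.5 > 180, the smaller angle is 360 - 187.5 = 172.5 degrees

Final answer: 172.5 degrees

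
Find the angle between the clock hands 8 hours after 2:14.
First find the time 8 hours after 2:14.
Total minutes: 2 x 60 + 14 + 8 x 60 + 0 = 614.
614 mod 720 = 614 minutes = 10:14.
Now compute the angle at 10:14:
Hour hand: 10 x 30 + 14 x 0.5 = 307 degrees
Minute hand: 14 x 6 = 84 degrees
Difference: |307 - 84| = 223 degrees
Smaller angle: 360 - 223 = 137 degrees

Final answer: 137 degrees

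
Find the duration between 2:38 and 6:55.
From 2:38 to 6:55:
(6 x 60 + 55) - (2 x 60 + 38) = 415 - 158 = 257 minutes
= 4 hours and 17 minutes

Final answer: 4 hours and 17 minutes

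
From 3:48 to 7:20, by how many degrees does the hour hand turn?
The hour hand moves 0.5 degrees per minute.
Time elapsed: 7:20 - 3:48 = 212 minutes
Angular displacement: 212 x 0.5 = 106 degrees

Final answer: 106 degrees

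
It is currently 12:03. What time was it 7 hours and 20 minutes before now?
Starting time: 12:03 = 3 total minutes past 12:00
Subtracting: 7 hours and 20 minutes = 440 minutes
3 - 440 = -437 (negative, add 12 hours = 720) = 283 minutes
= 4 hours and 43 minutes past 12:00 = 4:43

Final answer: 4:43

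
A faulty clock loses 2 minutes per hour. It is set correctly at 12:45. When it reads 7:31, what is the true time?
For every 60 true minutes, the faulty clock advances 58 minutes, so 1 faulty-clock minute corresponds to 60/58 true minutes.
From 12:45 to 7:31 on the faulty dial is 406 minutes.
True elapsed: 406 x 60/58 = 420 minutes = 7 hours.
True time: 12:45 + 7 hours = 7:45.

Final answer: 7:45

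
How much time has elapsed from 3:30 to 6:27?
From 3:30 to 6:27:
(6 x 60 + 27) - (3 x 60 + 30) = 387 - 210 = 177 minutes
= 2 hours and 57 minutes

Final answer: 2 hours and 57 minutes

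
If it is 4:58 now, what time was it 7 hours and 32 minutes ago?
Starting time: 4:58 = 298 total minutes past 12:00
Subtracting: 7 hours and 32 minutes = 452 minutes
298 - 452 = -154 (negative, add 12 hours = 720) = 566 minutes
= 9 hours and 26 minutes past 12:00 = 9:26

Final answer: 9:26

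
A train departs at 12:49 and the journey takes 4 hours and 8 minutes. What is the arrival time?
Starting time: 12:49
Adding 8 minutes to 49 minutes: 49 + 8 = 57 minutes
Adding 4 hours: 12 + 4 = 16 - 12 = 4
Final time: 4:57

Final answer: 4:57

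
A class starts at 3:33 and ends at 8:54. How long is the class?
From 3:33 to 8:54:
(8 x 60 + 54) - (3 x 60 + 33) = 534 - 213 = 321 minutes
= 5 hours and 21 minutes

Final answer: 5 hours and 21 minutes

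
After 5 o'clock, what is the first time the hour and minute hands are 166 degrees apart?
At t minutes past 5:00, the hour hand is at 30 x 5 + 0.5t degrees and the minute hand is at 6t degrees.
The smaller angle between them is 166 degrees when |30H - 5.5t| = 166 or |30H - 5.5t| = 194.
With H = 5, solve 30 x 5 - 5.5t = +/- target for each target:
  t = (30 x 5 - 166) / 5.5 = -2.91 (outside (0, 60))
  t = (30 x 5 + 166) / 5.5 = 57.45
  t = (30 x 5 - 194) / 5.5 = -8 (outside (0, 60))
  t = (30 x 5 + 194) / 5.5 = 62.55 (outside (0, 60))
Valid solutions in (0, 60): {57.45} minutes.
The first occurrence is t = 57.45 minutes.
The hands form a 166-degree angle at 57.45 minutes past 5:00.

Final answer: 57.45 minutes past 5:00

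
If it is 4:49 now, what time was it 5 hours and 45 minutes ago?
Starting time: 4:49 = 289 total minutes past 12:00
Subtracting: 5 hours and 45 minutes = 345 minutes
289 - 345 = -56 (negative, add 12 hours = 720) = 664 minutes
= 11 hours and 4 minutes past 12:00 = 11:04

Final answer: 11:04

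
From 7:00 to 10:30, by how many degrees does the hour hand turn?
The hour hand moves 0.5 degrees per minute.
Time elapsed: 10:30 - 7:00 = 210 minutes
Angular displacement: 210 x 0.5 = 105 degrees

Final answer: 105 degrees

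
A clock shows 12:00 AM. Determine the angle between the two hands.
Hour hand position: 0 x 30 + 0 x 0.5 = 0 degrees
Minute hand position: 0 x 6 = 0 degrees
Difference: |0 - 0| = 0 degrees
The angle between the hands is 0 degrees

Final answer: 0 degrees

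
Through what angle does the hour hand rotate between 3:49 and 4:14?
The hour hand moves 0.5 degrees per minute.
Time elapsed: 4:14 - 3:49 = 25 minutes
Angular displacement: 25 x 0.5 = 12.5 degrees

Final answer: 12.5 degrees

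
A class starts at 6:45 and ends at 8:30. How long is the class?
From 6:45 to 8:30:
(8 x 60 + 30) - (6 x 60 + 45) = 510 - 405 = 105 minutes
= 1 hour and 45 minutes

Final answer: 1 hour and 45 minutes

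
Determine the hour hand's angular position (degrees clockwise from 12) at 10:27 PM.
The hour hand moves 30 degrees per hour and 0.5 degrees per minute.
At 10:27: (10) x 30 + 27 x 0.5 = 300 + 13.5 = 313.5 degrees

Final answer: 313.5 degrees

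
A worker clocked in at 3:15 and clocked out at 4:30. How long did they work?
From 3:15 to 4:30:
(4 x 60 + 30) - (3 x 60 + 15) = 270 - 195 = 75 minutes
= 1 hour and 15 minutes

Final answer: 1 hour and 15 minutes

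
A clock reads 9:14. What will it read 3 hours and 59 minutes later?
Starting time: 9:14
Adding 59 minutes to 14 minutes: 14 + 59 = 73 minutes = 1 hour and 13 minutes
Adding 3 hours: 9 + 3 + 1 (carry) = 13 - 12 = 1
Final time: 1:13

Final answer: 1:13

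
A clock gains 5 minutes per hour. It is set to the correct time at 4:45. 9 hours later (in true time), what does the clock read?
For every 60 true minutes, the faulty clock advances 60 + 5 = 65 minutes.
True elapsed: 9 hours = 540 minutes.
Faulty clock advances: 540 x 65/60 = 585 minutes (drift: 45 minutes ahead).
Shown time: 4:45 + 585 minutes = 2:30.

Final answer: 2:30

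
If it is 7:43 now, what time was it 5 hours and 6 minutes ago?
Starting time: 7:43 = 463 total minutes past 12:00
Subtracting: 5 hours and 6 minutes = 306 minutes
463 - 306 = 157 minutes
= 2 hours and 37 minutes past 12:00 = 2:37

Final answer: 2:37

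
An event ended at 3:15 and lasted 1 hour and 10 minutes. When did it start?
Starting time: 3:15 = 195 total minutes past 12:00
Subtracting: 1 hour and 10 minutes = 70 minutes
195 - 70 = 125 minutes
= 2 hours and 5 minutes past 12:00 = 2:05

Final answer: 2:05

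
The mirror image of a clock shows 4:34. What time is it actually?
Reflection across the vertical (12-6) axis maps a hand at angle A degrees to (360 - A) degrees, which sends a reading of T minutes past 12:00 to (720 - T) minutes past 12:00.
Mirror reads 4:34 = 274 minutes past 12:00.
Actual time: (720 - 274) mod 720 = 446 minutes = 7:26.

Final answer: 7:26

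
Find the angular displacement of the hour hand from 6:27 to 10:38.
The hour hand moves 0.5 degrees per minute.
Time elapsed: 10:38 - 6:27 = 251 minutes
Angular displacement: 251 x 0.5 = 125.5 degrees

Final answer: 125.5 degrees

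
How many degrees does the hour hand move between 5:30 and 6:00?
The hour hand moves 0.5 degrees per minute.
Time elapsed: 6:00 - 5:30 = 30 minutes
Angular displacement: 30 x 0.5 = 15 degrees

Final answer: 15 degrees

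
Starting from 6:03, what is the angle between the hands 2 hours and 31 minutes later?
First find the time 2 hours and 31 minutes after 6:03.
Total minutes: 6 x 60 + 3 + 2 x 60 + 31 = 514.
514 mod 720 = 514 minutes = 8:34.
Now compute the angle at 8:34:
Hour hand: 8 x 30 + 34 x 0.5 = 257 degrees
Minute hand: 34 x 6 = 204 degrees
Difference: |257 - 204| = 53 degrees
The angle is 53 degrees

Final answer: 53 degrees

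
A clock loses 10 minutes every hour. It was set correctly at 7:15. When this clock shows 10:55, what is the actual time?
For every 60 true minutes, the faulty clock advances 50 minutes, so 1 faulty-clock minute corresponds to 60/50 true minutes.
From 7:15 to 10:55 on the faulty dial is 220 minutes.
True elapsed: 220 x 60/50 = 264 minutes = 4 hours and 24 minutes.
True time: 7:15 + 4 hours and 24 minutes = 11:39.

Final answer: 11:39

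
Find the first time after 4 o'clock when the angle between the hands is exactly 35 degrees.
At t minutes past 4:00, the hour hand is at 30 x 4 + 0.5t degrees and the minute hand is at 6t degrees.
The smaller angle between them is 35 degrees when |30H - 5.5t| = 35 or |30H - 5.5t| = 325.
With H = 4, solve 30 x 4 - 5.5t = +/- target for each target:
  t = (30 x 4 - 35) / 5.5 = 15.45
  t = (30 x 4 + 35) / 5.5 = 28.18
  t = (30 x 4 - 325) / 5.5 = -37.27 (outside (0, 60))
  t = (30 x 4 + 325) / 5.5 = 80.91 (outside (0, 60))
Valid solutions in (0, 60): {15.45, 28.18} minutes.
The first occurrence is t = 15.45 minutes.
The hands form a 35-degree angle at 15.45 minutes past 4:00.

Final answer: 15.45 minutes past 4:00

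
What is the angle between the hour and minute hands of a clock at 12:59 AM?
Hour hand position: 0 x 30 + 59 x 0.5 = 29.5 degrees
Minute hand position: 59 x 6 = 354 degrees
Difference: |29.5 - 354| = 324.5 degrees
Since 324.5 > 180, the smaller angle is 360 - 324.5 = 35.5 degrees

Final answer: 35.5 degrees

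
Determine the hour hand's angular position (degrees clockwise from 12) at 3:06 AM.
The hour hand moves 30 degrees per hour and 0.5 degrees per minute.
At 3:06: (3) x 30 + 6 x 0.5 = 90 + 3 = 93 degrees

Final answer: 93 degrees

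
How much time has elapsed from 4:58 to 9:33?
From 4:58 to 9:33:
(9 x 60 + 33) - (4 x 60 + 58) = 573 - 298 = 275 minutes
= 4 hours and 35 minutes

Final answer: 4 hours and 35 minutes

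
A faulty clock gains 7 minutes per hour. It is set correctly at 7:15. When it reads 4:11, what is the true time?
For every 60 true minutes, the faulty clock advances 67 minutes, so 1 faulty-clock minute corresponds to 60/67 true minutes.
From 7:15 to 4:11 on the faulty dial is 536 minutes.
True elapsed: 536 x 60/67 = 480 minutes = 8 hours.
True time: 7:15 + 8 hours = 3:15.

Final answer: 3:15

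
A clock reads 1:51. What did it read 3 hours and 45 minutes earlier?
Starting time: 1:51 = 111 total minutes past 12:00
Subtracting: 3 hours and 45 minutes = 225 minutes
111 - 225 = -114 (negative, add 12 hours = 720) = 606 minutes
= 10 hours and 6 minutes past 12:00 = 10:06

Final answer: 10:06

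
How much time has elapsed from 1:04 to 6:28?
From 1:04 to 6:28:
(6 x 60 + 28) - (1 x 60 + 4) = 388 - 64 = 324 minutes
= 5 hours and 24 minutes

Final answer: 5 hours and 24 minutes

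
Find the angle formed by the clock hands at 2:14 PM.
Hour hand position: 2 x 30 + 14 x 0.5 = 67 degrees
Minute hand position: 14 x 6 = 84 degrees
Difference: |67 - 84| = 17 degrees
The angle between the hands is 17 degrees

Final answer: 17 degrees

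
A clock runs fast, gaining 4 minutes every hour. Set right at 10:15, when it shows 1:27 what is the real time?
For every 60 true minutes, the faulty clock advances 64 minutes, so 1 faulty-clock minute corresponds to 60/64 true minutes.
From 10:15 to 1:27 on the faulty dial is 192 minutes.
True elapsed: 192 x 60/64 = 180 minutes = 3 hours.
True time: 10:15 + 3 hours = 1:15.

Final answer: 1:15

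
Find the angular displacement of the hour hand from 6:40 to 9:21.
The hour hand moves 0.5 degrees per minute.
Time elapsed: 9:21 - 6:40 = 161 minutes
Angular displacement: 161 x 0.5 = 80.5 degrees

Final answer: 80.5 degrees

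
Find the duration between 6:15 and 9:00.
From 6:15 to 9:00:
(9 x 60 + 0) - (6 x 60 + 15) = 540 - 375 = 165 minutes
= 2 hours and 45 minutes

Final answer: 2 hours and 45 minutes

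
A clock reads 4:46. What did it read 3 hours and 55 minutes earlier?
Starting time: 4:46 = 286 total minutes past 12:00
Subtracting: 3 hours and 55 minutes = 235 minutes
286 - 235 = 51 minutes
= 51 minutes past 12:00 = 12:51

Final answer: 12:51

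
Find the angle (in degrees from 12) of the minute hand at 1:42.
The minute hand moves 6 degrees per minute.
At 1:42: 42 x 6 = 252 degrees

Final answer: 252 degrees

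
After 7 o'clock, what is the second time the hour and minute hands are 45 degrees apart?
At t minutes past 7:00, the hour hand is at 30 x 7 + 0.5t degrees and the minute hand is at 6t degrees.
The smaller angle between them is 45 degrees when |30H - 5.5t| = 45 or |30H - 5.5t| = 315.
With H = 7, solve 30 x 7 - 5.5t = +/- target for each target:
  t = (30 x 7 - 45) / 5.5 = 30
  t = (30 x 7 + 45) / 5.5 = 46.36
  t = (30 x 7 - 315) / 5.5 = -19.09 (outside (0, 60))
  t = (30 x 7 + 315) / 5.5 = 95.45 (outside (0, 60))
Valid solutions in (0, 60): {30, 46.36} minutes.
The second occurrence is t = 46.36 minutes.
The hands form a 45-degree angle at 46.36 minutes past 7:00.

Final answer: 46.36 minutes past 7:00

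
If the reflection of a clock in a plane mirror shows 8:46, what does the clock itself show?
Reflection across the vertical (12-6) axis maps a hand at angle A degrees to (360 - A) degrees, which sends a reading of T minutes past 12:00 to (720 - T) minutes past 12:00.
Mirror reads 8:46 = 526 minutes past 12:00.
Actual time: (720 - 526) mod 720 = 194 minutes = 3:14.

Final answer: 3:14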